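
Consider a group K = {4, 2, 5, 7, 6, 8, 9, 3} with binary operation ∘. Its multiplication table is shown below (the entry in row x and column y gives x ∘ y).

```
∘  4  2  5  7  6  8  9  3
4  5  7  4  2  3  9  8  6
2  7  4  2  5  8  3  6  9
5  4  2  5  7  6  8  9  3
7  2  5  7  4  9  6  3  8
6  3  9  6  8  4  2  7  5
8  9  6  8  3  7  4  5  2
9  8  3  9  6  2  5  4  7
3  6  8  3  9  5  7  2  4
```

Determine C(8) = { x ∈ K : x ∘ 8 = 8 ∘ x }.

{4, 5, 8, 9}

Compare row 8 with column 8 entry by entry.
4 ∘ 8 = 9 = 8 ∘ 4, so 4 commutes with 8.
6 ∘ 8 = 2 but 8 ∘ 6 = 7, so 6 does not.
Collecting the elements that commute with 8: C(8) = {4, 5, 8, 9}.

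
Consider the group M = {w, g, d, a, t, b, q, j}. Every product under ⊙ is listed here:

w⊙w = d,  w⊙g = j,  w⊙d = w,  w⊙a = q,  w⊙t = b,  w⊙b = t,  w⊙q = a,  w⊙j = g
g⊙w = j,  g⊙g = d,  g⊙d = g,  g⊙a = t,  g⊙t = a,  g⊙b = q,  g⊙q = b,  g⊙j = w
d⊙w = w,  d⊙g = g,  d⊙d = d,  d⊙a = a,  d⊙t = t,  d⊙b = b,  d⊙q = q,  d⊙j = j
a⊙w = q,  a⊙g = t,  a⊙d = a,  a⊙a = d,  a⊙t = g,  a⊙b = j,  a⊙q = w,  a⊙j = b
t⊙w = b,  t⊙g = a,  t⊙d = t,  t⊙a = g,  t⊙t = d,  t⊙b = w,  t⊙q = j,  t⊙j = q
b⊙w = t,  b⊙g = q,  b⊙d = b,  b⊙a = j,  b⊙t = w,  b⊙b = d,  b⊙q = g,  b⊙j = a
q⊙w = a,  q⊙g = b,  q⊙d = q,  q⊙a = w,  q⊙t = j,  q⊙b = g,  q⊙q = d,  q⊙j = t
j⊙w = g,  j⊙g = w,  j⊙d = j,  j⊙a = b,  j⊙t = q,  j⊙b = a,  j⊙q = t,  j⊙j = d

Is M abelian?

Yes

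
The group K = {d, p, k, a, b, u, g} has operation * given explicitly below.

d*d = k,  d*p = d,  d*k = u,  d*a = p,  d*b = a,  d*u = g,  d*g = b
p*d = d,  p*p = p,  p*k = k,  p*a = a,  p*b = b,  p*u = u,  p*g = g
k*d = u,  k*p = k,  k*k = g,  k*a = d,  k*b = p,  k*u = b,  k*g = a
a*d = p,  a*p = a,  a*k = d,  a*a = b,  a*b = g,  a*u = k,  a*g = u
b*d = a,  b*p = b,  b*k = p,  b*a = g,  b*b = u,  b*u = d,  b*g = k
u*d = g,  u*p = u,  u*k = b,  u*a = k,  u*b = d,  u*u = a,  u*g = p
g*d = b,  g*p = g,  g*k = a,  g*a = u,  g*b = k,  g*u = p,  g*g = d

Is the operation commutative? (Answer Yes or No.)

Check whether the table is symmetric across its main diagonal.
Every entry (row x, col y) equals the entry (row y, col x), so K is abelian.

Yes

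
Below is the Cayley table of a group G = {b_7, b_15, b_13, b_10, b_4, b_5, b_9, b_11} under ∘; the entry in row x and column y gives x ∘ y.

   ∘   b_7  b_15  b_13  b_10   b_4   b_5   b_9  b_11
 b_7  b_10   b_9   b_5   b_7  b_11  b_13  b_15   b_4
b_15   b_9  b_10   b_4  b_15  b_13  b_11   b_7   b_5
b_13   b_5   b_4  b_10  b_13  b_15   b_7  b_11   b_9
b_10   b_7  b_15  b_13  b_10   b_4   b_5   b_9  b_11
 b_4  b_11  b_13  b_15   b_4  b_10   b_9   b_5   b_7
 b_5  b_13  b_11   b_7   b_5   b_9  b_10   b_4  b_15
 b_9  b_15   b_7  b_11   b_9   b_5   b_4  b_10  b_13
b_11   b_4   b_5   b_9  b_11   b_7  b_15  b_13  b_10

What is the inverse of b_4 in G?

b_4

First locate the identity: row b_10 matches the header, so b_10 is the identity.
Scan row b_4 for b_10: b_4 ∘ b_4 = b_10. Hence b_4^(-1) = b_4.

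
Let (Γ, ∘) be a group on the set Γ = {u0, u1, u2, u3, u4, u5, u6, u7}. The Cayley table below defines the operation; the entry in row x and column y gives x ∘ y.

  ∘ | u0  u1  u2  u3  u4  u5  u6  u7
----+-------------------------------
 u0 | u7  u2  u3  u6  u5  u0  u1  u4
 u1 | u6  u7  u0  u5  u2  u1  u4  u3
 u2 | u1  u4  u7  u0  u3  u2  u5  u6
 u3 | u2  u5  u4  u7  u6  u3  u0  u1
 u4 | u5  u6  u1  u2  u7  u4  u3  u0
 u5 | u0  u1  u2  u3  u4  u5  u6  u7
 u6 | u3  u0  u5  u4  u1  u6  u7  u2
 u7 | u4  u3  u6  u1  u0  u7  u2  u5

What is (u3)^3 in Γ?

u3^1 = u3
u3^2 = u3 ∘ u3 = u7
u3^3 = u7 ∘ u3 = u1

u1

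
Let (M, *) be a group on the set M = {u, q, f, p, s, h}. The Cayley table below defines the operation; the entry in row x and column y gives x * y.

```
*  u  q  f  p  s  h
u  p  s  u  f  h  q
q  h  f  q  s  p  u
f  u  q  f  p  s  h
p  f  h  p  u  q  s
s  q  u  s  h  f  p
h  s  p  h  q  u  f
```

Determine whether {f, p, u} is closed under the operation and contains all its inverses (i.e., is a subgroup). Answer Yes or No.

Yes

{f, p, u} contains the identity f.
Checking products: every product of two elements of {f, p, u} (read from the table) lies in {f, p, u}, so the set is closed.
In a finite group, a nonempty closed subset is a subgroup. So {f, p, u} ≤ M.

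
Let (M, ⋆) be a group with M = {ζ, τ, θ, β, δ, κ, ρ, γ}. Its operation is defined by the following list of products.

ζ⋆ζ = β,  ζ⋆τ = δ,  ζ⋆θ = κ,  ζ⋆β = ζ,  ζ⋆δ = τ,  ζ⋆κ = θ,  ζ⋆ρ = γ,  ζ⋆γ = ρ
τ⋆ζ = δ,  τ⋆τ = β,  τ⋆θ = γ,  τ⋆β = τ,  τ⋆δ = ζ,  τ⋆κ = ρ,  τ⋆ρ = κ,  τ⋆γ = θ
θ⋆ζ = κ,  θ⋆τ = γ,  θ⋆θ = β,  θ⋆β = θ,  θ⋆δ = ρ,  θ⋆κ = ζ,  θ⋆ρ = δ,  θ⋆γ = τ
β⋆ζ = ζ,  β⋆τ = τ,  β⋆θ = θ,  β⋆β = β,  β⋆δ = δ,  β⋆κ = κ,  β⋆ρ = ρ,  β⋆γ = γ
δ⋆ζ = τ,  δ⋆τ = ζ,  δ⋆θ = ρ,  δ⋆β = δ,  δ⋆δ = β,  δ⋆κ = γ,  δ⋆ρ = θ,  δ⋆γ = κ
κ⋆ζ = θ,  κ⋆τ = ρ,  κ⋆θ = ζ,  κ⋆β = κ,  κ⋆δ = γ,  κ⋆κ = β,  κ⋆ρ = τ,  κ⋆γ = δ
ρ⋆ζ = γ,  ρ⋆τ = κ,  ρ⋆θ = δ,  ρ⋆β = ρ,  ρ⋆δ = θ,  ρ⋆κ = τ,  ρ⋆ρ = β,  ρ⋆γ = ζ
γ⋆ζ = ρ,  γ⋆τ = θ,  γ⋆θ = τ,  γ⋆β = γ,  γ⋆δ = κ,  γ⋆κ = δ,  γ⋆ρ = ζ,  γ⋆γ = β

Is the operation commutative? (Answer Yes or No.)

Check whether the table is symmetric across its main diagonal.
Every entry (row x, col y) equals the entry (row y, col x), so M is abelian.

Yes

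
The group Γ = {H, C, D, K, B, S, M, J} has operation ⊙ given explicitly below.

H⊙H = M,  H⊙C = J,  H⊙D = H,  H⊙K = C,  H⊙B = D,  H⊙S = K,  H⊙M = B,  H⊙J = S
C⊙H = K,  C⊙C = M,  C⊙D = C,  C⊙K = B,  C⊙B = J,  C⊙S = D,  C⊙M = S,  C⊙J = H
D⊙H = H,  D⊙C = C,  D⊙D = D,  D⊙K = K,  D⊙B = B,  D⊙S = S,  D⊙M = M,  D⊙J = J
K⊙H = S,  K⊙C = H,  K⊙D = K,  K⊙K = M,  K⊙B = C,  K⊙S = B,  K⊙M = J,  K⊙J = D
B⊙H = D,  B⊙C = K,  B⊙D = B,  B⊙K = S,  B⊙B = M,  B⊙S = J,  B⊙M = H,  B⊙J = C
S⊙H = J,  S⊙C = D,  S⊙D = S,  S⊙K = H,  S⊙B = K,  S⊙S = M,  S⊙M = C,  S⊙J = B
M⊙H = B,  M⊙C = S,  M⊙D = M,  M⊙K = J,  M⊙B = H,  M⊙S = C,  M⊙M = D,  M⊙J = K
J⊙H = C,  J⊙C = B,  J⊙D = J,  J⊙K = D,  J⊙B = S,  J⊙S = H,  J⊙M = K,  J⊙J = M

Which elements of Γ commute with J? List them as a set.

{D, J, K, M}

Compare row J with column J entry by entry.
K ⊙ J = D = J ⊙ K, so K commutes with J.
H ⊙ J = S but J ⊙ H = C, so H does not.
Collecting the elements that commute with J: C(J) = {D, J, K, M}.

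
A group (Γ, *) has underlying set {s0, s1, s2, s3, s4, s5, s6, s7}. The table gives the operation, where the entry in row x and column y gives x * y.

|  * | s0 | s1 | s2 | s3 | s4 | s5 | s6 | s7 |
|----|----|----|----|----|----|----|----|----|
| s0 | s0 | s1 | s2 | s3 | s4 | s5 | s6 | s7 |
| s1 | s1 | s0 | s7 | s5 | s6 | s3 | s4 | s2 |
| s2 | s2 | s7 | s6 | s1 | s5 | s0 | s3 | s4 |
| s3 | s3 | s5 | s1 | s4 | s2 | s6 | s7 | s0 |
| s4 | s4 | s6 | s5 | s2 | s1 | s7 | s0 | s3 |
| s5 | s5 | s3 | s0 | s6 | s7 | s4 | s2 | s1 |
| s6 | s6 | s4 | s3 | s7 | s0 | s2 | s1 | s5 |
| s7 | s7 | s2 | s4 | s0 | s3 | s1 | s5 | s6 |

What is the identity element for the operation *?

s0

The identity e satisfies e * x = x for all x, so its row in the table reproduces the column headers.
Row s0 reads: s0, s1, s2, s3, s4, s5, s6, s7 — exactly the header order. So s0 is the identity.
(Structurally, Γ here is isomorphic to the cyclic group Z_8.)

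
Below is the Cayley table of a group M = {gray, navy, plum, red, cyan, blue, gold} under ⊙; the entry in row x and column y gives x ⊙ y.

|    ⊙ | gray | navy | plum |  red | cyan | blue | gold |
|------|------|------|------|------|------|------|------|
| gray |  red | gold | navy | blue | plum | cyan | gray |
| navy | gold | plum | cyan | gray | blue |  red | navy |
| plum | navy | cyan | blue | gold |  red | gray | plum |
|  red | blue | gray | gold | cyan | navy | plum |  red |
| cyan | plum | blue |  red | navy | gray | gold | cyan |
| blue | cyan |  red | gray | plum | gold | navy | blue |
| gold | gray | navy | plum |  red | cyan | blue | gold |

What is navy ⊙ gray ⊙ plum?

navy ⊙ gray = gold
gold ⊙ plum = plum

plum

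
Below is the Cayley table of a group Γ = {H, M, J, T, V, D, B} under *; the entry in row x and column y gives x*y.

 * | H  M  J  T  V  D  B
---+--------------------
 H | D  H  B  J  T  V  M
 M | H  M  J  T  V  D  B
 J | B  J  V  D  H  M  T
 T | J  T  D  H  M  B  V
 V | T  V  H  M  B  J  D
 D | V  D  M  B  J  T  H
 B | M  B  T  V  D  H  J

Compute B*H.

Read row B, column H: B*H = M.

M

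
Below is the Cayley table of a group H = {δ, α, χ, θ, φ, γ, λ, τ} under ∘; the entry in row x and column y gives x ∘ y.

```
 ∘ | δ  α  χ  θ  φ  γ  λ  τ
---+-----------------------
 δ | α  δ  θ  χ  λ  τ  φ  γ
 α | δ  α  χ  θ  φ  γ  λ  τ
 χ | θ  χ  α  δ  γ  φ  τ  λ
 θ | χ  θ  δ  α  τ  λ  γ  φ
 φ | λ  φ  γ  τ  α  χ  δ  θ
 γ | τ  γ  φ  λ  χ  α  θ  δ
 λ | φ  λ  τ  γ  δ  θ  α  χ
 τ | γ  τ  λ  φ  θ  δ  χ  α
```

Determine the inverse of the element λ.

First locate the identity: row α matches the header, so α is the identity.
Scan row λ for α: λ ∘ λ = α. Hence λ^(-1) = λ.

λ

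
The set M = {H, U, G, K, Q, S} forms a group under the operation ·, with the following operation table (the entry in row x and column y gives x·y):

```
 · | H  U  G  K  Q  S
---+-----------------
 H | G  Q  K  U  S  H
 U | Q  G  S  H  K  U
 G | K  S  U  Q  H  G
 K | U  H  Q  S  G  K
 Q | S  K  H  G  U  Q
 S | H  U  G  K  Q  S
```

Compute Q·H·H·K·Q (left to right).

Q·H = S
S·H = H
H·K = U
U·Q = K
(Structurally, M here is isomorphic to the cyclic group Z_6.)

K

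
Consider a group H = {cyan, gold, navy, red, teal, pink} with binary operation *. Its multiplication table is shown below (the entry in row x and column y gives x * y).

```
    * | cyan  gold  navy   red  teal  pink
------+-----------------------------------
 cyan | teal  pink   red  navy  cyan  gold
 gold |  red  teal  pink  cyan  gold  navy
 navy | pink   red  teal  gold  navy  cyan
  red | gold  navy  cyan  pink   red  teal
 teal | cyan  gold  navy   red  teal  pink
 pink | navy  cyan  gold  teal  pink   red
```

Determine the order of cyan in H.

The identity element is teal (its row matches the header).
cyan^1 = cyan
cyan^2 = cyan * cyan = teal
The first power of cyan equal to the identity is cyan^2, so ord(cyan) = 2.

2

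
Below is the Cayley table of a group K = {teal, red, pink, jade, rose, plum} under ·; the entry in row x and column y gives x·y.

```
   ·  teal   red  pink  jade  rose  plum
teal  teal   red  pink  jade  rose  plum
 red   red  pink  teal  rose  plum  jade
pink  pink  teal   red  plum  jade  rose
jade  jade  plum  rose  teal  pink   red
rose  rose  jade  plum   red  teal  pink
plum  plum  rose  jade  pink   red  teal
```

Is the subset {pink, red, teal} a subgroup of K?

{pink, red, teal} contains the identity teal.
Checking products: every product of two elements of {pink, red, teal} (read from the table) lies in {pink, red, teal}, so the set is closed.
In a finite group, a nonempty closed subset is a subgroup. So {pink, red, teal} ≤ K.
(Structurally, K here is isomorphic to the symmetric group S_3.)

Yes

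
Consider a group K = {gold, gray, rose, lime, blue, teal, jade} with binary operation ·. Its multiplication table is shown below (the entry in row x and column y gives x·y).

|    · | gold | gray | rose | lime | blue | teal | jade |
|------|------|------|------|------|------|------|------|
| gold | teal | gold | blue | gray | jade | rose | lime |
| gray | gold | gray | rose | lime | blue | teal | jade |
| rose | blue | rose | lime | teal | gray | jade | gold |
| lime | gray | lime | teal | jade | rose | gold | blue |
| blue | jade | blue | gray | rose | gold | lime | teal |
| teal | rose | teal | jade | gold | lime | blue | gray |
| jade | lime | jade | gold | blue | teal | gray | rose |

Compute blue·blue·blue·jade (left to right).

blue·blue = gold
gold·blue = jade
jade·jade = rose
(Structurally, K here is isomorphic to the cyclic group Z_7.)

rose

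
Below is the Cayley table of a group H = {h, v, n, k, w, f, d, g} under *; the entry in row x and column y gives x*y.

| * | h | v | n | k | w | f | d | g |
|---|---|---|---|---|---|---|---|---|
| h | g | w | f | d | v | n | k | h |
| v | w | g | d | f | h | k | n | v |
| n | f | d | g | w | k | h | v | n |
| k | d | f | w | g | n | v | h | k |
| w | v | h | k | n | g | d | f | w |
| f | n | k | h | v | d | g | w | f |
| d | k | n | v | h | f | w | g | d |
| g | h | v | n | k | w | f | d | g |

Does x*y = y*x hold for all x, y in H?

Yes

Check whether the table is symmetric across its main diagonal.
Every entry (row x, col y) equals the entry (row y, col x), so H is abelian.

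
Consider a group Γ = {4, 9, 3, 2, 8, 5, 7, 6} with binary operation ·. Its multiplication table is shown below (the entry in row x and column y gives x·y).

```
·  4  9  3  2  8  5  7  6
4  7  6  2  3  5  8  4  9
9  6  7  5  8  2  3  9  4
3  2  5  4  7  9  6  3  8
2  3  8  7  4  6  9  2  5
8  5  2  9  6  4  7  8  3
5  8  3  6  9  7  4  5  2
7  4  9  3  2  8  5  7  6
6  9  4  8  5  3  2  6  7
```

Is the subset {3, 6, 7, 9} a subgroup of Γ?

No

3·3 = 4, which is not in {3, 6, 7, 9}.
The subset is not closed under ·, so it is not a subgroup.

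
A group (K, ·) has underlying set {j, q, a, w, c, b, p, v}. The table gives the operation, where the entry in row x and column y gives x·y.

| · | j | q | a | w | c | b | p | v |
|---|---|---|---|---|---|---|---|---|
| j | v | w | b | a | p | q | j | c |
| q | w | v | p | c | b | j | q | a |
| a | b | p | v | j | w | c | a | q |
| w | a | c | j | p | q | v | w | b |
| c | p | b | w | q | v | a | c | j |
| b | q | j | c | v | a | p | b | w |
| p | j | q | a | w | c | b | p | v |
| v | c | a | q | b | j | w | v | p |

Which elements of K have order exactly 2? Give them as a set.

{b, v, w}

Identity is p. Compute the order of each non-identity element by repeated multiplication:
  j: j → v → c → p  (order 4)
  q: q → v → a → p  (order 4)
  a: a → v → q → p  (order 4)
  w: w → p  (order 2)
  c: c → v → j → p  (order 4)
  b: b → p  (order 2)
  v: v → p  (order 2)
Elements of order 2: {b, v, w}.
(Structurally, K here is isomorphic to Z_2 x Z_4.)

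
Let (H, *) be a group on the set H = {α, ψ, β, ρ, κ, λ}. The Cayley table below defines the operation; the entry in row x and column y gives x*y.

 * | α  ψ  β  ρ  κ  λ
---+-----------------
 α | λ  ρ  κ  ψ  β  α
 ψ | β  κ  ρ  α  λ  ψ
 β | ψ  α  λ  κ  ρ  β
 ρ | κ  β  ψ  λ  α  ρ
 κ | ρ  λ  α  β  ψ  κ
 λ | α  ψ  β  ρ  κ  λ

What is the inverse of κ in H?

ψ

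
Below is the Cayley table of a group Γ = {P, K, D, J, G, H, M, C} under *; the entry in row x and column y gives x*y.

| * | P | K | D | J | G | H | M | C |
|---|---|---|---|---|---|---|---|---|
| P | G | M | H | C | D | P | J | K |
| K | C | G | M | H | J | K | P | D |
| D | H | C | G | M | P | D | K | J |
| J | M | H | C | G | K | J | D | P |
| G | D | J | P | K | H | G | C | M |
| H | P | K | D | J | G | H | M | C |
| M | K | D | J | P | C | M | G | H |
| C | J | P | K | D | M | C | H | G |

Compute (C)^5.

C^1 = C
C^2 = C*C = G
C^3 = G*C = M
C^4 = M*C = H
C^5 = H*C = C

C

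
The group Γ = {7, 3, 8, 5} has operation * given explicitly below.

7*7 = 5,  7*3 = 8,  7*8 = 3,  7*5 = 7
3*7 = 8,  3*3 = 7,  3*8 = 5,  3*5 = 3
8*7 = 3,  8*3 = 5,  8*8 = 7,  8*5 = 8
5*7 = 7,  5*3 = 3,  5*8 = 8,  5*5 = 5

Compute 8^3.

3

8^1 = 8
8^2 = 8*8 = 7
8^3 = 7*8 = 3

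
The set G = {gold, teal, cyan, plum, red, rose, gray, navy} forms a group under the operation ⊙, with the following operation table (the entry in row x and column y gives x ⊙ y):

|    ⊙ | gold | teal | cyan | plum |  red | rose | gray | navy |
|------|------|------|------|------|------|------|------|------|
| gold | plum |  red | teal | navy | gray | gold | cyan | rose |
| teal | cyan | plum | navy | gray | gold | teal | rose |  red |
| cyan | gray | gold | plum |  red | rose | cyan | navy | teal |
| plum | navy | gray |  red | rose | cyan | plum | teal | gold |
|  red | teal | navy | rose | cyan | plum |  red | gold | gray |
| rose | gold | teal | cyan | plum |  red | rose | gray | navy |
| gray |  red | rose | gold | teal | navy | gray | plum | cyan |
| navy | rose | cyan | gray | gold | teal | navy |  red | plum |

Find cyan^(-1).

First locate the identity: row rose matches the header, so rose is the identity.
Scan row cyan for rose: cyan ⊙ red = rose. Hence cyan^(-1) = red.

red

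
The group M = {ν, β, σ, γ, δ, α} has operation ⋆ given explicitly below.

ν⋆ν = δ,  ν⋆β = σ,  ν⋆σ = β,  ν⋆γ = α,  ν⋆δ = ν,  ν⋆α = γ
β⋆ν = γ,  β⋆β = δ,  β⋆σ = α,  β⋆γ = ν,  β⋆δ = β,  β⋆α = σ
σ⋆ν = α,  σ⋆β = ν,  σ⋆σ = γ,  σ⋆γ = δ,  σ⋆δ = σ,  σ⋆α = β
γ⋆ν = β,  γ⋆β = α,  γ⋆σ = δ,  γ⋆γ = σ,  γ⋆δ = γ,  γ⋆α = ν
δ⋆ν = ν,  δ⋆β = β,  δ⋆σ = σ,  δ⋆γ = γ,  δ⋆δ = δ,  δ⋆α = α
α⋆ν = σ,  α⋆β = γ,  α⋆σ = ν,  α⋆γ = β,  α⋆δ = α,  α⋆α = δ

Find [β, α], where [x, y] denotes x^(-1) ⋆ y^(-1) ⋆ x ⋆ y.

γ

Identity is δ; from the table β^(-1) = β and α^(-1) = α.
β ⋆ α = σ
σ ⋆ β = ν
ν ⋆ α = γ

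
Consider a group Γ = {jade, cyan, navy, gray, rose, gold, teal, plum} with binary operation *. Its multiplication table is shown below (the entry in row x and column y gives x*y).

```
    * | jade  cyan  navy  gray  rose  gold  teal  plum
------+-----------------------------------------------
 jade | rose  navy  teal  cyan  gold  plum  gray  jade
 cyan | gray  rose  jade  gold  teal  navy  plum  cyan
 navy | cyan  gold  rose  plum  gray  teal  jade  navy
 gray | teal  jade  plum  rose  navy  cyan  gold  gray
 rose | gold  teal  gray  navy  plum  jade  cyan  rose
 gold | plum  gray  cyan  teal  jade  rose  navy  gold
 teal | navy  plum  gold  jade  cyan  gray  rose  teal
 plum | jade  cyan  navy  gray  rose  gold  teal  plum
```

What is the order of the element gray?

The identity element is plum (its row matches the header).
gray^1 = gray
gray^2 = gray*gray = rose
gray^3 = rose*gray = navy
gray^4 = navy*gray = plum
The first power of gray equal to the identity is gray^4, so ord(gray) = 4.

4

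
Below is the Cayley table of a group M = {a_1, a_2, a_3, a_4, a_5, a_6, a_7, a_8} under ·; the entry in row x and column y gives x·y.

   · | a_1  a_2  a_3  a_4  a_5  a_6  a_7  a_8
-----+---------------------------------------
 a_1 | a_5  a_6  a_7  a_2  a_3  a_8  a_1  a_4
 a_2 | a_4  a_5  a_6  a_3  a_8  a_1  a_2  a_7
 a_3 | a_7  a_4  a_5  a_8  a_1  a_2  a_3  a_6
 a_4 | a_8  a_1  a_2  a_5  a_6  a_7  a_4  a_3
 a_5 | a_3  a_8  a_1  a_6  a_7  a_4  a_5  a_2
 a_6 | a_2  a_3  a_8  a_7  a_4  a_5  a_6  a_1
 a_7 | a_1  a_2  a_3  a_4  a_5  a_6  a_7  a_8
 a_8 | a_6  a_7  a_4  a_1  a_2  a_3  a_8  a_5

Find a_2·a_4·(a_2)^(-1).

a_6

The identity is a_7. In row a_2, the entry a_7 sits in column a_8, so a_2^(-1) = a_8.
a_2·a_4 = a_3
a_3·a_8 = a_6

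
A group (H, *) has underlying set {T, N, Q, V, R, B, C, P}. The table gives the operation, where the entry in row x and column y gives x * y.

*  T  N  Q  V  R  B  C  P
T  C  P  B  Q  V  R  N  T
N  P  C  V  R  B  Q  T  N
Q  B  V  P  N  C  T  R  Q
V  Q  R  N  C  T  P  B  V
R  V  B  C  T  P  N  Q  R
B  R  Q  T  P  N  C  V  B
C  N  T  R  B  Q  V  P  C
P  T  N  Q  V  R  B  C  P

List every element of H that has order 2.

Identity is P. Compute the order of each non-identity element by repeated multiplication:
  T: T → C → N → P  (order 4)
  N: N → C → T → P  (order 4)
  Q: Q → P  (order 2)
  V: V → C → B → P  (order 4)
  R: R → P  (order 2)
  B: B → C → V → P  (order 4)
  C: C → P  (order 2)
Elements of order 2: {C, Q, R}.
(Structurally, H here is isomorphic to Z_2 x Z_4.)

{C, Q, R}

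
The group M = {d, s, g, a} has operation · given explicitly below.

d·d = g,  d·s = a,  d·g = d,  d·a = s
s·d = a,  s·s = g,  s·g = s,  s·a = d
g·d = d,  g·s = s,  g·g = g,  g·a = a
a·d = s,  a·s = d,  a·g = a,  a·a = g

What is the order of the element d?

The identity element is g (its row matches the header).
d^1 = d
d^2 = d·d = g
The first power of d equal to the identity is d^2, so ord(d) = 2.

2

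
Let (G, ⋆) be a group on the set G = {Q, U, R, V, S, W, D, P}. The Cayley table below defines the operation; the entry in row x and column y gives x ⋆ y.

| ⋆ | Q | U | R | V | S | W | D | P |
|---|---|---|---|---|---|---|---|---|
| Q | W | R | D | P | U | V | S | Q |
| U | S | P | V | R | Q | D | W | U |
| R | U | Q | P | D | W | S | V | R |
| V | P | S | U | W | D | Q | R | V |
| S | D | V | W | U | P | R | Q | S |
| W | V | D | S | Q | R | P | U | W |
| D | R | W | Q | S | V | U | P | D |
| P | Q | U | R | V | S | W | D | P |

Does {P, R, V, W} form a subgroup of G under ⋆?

No

V ⋆ W = Q, which is not in {P, R, V, W}.
The subset is not closed under ⋆, so it is not a subgroup.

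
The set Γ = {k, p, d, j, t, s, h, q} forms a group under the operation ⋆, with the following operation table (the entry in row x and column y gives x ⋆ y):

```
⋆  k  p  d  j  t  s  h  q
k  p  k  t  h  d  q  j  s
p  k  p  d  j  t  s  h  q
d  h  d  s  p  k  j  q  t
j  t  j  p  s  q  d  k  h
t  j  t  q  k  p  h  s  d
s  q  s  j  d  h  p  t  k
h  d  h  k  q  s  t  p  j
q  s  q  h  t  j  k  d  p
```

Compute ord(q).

2

The identity element is p (its row matches the header).
q^1 = q
q^2 = q ⋆ q = p
The first power of q equal to the identity is q^2, so ord(q) = 2.
(Structurally, Γ here is isomorphic to the dihedral group D_4.)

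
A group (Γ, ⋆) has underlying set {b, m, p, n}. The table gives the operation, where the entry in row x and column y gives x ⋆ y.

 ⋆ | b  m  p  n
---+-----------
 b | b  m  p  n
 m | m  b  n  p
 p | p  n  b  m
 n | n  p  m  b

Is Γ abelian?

Yes

Check whether the table is symmetric across its main diagonal.
Every entry (row x, col y) equals the entry (row y, col x), so Γ is abelian.
(In fact Γ ≅ the Klein four-group V_4.)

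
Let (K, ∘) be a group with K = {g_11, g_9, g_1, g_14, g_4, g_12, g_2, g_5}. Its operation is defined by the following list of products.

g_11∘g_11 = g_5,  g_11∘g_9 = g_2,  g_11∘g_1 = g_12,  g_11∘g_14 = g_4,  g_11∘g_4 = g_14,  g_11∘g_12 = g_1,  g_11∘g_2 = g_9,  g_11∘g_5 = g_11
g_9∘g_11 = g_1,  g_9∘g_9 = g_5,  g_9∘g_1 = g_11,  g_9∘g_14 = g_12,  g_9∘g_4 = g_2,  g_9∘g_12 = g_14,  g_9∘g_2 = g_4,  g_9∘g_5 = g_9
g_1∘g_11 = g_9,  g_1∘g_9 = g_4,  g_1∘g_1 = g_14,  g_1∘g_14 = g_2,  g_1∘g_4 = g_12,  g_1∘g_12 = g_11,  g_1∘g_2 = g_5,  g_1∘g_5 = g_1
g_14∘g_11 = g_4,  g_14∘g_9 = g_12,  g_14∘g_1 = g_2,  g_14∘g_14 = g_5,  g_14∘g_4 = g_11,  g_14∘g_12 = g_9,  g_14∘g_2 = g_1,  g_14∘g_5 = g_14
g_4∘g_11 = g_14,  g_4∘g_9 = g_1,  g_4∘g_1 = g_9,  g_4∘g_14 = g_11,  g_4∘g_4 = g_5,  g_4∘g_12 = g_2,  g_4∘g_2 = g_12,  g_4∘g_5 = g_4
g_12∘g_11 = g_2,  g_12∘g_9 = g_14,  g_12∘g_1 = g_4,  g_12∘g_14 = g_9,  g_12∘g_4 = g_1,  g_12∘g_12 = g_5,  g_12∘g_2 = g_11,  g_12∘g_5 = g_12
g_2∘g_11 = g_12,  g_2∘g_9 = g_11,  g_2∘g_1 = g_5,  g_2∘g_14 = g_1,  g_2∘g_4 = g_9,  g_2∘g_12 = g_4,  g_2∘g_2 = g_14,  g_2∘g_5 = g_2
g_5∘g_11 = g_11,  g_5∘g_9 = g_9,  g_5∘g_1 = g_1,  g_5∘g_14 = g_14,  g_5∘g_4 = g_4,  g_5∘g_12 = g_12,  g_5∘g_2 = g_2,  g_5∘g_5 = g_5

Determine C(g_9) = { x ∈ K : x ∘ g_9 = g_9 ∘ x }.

{g_12, g_14, g_5, g_9}

Compare row g_9 with column g_9 entry by entry.
g_12 ∘ g_9 = g_14 = g_9 ∘ g_12, so g_12 commutes with g_9.
g_2 ∘ g_9 = g_11 but g_9 ∘ g_2 = g_4, so g_2 does not.
Collecting the elements that commute with g_9: C(g_9) = {g_12, g_14, g_5, g_9}.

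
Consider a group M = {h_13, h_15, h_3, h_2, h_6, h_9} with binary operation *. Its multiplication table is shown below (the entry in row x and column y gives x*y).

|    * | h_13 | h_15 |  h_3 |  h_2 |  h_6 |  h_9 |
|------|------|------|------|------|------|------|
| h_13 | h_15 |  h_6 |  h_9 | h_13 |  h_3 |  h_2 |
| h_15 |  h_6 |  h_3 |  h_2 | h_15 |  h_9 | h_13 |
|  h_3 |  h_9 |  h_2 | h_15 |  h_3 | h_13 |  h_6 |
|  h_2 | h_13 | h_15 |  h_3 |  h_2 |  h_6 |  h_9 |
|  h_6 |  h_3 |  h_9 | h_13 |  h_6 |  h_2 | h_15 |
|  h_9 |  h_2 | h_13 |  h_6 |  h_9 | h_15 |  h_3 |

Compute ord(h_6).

The identity element is h_2 (its row matches the header).
h_6^1 = h_6
h_6^2 = h_6*h_6 = h_2
The first power of h_6 equal to the identity is h_6^2, so ord(h_6) = 2.

2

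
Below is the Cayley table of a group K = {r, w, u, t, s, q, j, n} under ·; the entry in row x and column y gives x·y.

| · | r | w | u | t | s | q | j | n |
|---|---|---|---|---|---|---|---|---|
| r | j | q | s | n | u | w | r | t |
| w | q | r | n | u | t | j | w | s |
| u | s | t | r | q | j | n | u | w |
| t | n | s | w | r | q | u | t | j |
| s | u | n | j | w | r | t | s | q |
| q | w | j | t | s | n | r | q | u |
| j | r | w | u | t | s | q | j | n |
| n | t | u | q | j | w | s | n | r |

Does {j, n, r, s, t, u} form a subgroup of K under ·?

No

u·n = w, which is not in {j, n, r, s, t, u}.
The subset is not closed under ·, so it is not a subgroup.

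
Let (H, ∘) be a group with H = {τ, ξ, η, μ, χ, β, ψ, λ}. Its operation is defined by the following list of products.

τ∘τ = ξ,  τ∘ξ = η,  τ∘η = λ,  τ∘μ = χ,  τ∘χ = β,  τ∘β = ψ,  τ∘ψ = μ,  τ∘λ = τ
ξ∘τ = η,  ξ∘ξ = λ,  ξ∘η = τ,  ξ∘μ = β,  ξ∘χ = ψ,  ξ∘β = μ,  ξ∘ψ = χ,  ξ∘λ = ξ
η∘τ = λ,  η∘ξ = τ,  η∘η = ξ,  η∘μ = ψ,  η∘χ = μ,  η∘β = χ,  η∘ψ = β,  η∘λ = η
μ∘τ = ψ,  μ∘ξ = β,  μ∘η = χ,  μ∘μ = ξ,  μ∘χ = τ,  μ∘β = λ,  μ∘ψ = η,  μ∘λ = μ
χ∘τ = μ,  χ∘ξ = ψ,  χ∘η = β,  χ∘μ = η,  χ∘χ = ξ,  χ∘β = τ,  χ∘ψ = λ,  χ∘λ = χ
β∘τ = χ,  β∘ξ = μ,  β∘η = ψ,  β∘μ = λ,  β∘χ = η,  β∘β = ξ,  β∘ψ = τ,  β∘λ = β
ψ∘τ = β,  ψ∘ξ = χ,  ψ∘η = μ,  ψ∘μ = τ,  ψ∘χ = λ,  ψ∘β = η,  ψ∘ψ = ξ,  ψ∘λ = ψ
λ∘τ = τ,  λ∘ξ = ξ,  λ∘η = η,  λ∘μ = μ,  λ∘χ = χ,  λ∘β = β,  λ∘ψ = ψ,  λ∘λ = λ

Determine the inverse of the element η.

First locate the identity: row λ matches the header, so λ is the identity.
Scan row η for λ: η ∘ τ = λ. Hence η^(-1) = τ.
(Structurally, H here is isomorphic to the quaternion group Q_8.)

τ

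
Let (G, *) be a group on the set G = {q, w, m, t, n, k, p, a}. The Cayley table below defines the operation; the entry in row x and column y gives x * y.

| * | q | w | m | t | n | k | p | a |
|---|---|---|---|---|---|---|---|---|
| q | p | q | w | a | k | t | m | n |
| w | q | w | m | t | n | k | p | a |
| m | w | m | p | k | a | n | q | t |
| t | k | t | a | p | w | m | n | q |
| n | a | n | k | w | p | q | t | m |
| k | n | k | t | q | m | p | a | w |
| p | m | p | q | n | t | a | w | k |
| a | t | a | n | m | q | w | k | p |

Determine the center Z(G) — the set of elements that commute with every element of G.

An element z is central iff its row equals its column in the table.
For k: k * t = q ≠ m = t * k, so k ∉ Z.
Checking each element this way leaves Z(G) = {p, w}.
(Structurally, G here is isomorphic to the quaternion group Q_8.)

{p, w}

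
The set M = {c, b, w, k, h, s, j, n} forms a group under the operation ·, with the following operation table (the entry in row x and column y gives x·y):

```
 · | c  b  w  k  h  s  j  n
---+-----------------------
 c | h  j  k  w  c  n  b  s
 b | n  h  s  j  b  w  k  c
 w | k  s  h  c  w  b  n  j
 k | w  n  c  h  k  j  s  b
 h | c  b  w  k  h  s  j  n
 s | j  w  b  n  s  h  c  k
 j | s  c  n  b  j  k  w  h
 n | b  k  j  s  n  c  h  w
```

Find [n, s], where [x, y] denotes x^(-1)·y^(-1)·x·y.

w

Identity is h; from the table n^(-1) = j and s^(-1) = s.
j·s = k
k·n = b
b·s = w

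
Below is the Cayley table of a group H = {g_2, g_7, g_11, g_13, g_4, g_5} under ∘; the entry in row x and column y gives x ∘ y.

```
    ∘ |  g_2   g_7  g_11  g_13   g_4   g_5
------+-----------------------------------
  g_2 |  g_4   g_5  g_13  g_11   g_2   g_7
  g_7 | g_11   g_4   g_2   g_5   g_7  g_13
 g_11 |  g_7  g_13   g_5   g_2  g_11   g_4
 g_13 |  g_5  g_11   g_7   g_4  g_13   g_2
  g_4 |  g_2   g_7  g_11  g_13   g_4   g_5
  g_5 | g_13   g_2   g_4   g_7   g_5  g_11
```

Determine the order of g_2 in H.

2

The identity element is g_4 (its row matches the header).
g_2^1 = g_2
g_2^2 = g_2 ∘ g_2 = g_4
The first power of g_2 equal to the identity is g_2^2, so ord(g_2) = 2.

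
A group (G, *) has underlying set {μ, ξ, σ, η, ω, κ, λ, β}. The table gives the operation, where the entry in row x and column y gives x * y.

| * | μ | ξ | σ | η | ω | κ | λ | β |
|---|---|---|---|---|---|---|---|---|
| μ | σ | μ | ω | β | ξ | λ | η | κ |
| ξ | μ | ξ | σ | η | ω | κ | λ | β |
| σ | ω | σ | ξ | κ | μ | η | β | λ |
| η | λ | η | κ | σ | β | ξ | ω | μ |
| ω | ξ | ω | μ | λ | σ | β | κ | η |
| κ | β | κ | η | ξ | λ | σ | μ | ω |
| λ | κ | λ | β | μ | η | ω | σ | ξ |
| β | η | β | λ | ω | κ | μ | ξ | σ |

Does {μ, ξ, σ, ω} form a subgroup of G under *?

{μ, ξ, σ, ω} contains the identity ξ.
Checking products: every product of two elements of {μ, ξ, σ, ω} (read from the table) lies in {μ, ξ, σ, ω}, so the set is closed.
In a finite group, a nonempty closed subset is a subgroup. So {μ, ξ, σ, ω} ≤ G.
(Structurally, G here is isomorphic to the quaternion group Q_8.)

Yes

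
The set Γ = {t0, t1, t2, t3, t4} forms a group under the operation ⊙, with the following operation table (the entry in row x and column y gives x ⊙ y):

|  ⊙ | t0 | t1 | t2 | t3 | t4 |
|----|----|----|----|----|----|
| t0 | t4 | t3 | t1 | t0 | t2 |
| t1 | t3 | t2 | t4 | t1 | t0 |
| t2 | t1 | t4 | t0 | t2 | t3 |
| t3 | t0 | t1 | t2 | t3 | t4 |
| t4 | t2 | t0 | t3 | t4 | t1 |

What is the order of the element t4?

The identity element is t3 (its row matches the header).
t4^1 = t4
t4^2 = t4 ⊙ t4 = t1
t4^3 = t1 ⊙ t4 = t0
t4^4 = t0 ⊙ t4 = t2
t4^5 = t2 ⊙ t4 = t3
The first power of t4 equal to the identity is t4^5, so ord(t4) = 5.

5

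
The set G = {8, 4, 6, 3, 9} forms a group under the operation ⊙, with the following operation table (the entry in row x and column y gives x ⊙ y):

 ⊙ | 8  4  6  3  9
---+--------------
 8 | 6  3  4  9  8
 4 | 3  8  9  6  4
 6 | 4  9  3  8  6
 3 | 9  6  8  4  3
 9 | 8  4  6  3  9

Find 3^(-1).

First locate the identity: row 9 matches the header, so 9 is the identity.
Scan row 3 for 9: 3 ⊙ 8 = 9. Hence 3^(-1) = 8.

8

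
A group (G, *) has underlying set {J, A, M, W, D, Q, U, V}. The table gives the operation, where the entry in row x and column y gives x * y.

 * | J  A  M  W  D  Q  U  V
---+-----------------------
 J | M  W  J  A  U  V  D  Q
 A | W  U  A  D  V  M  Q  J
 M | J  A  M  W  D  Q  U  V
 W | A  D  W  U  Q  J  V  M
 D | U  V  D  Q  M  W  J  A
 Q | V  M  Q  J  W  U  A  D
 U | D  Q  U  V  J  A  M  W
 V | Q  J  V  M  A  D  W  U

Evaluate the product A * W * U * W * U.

A * W = D
D * U = J
J * W = A
A * U = Q
(Structurally, G here is isomorphic to Z_2 x Z_4.)

Q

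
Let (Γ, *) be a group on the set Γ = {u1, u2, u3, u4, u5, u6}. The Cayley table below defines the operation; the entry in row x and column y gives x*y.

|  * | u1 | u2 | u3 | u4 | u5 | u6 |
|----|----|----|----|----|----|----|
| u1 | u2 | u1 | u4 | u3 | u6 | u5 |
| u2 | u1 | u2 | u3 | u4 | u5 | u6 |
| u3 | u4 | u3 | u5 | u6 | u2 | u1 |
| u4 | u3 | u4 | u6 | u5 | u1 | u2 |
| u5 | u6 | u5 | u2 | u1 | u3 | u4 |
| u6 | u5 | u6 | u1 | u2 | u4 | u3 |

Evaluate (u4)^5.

u6

u4^1 = u4
u4^2 = u4*u4 = u5
u4^3 = u5*u4 = u1
u4^4 = u1*u4 = u3
u4^5 = u3*u4 = u6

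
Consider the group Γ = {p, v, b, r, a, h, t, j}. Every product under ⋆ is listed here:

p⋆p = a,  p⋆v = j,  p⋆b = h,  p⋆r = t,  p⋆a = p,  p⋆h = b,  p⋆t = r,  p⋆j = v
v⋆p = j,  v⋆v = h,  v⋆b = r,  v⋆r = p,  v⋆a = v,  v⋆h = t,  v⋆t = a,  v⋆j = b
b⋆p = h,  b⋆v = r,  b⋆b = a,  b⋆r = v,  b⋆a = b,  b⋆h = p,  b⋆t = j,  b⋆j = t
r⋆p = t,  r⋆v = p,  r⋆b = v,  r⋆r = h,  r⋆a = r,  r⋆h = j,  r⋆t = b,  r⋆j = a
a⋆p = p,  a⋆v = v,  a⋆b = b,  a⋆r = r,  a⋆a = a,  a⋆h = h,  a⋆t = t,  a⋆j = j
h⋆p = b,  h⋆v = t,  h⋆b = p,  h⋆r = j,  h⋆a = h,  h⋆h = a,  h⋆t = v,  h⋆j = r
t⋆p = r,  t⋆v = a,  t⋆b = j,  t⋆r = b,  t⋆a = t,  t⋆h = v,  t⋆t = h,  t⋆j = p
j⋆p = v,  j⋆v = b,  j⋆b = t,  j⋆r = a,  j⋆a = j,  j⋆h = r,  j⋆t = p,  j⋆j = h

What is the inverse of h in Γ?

First locate the identity: row a matches the header, so a is the identity.
Scan row h for a: h ⋆ h = a. Hence h^(-1) = h.
(Structurally, Γ here is isomorphic to Z_2 x Z_4.)

h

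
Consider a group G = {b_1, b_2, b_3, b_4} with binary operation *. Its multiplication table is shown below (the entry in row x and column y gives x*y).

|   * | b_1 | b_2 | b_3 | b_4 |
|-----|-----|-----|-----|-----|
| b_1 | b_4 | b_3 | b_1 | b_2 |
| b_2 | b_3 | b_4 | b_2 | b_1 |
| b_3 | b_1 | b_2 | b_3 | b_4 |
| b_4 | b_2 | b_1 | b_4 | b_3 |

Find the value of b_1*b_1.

Read row b_1, column b_1: b_1*b_1 = b_4.

b_4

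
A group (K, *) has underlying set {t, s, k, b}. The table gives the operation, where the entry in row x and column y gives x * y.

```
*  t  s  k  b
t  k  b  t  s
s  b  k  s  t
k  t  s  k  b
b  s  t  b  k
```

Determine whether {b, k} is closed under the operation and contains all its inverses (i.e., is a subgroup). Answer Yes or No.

Yes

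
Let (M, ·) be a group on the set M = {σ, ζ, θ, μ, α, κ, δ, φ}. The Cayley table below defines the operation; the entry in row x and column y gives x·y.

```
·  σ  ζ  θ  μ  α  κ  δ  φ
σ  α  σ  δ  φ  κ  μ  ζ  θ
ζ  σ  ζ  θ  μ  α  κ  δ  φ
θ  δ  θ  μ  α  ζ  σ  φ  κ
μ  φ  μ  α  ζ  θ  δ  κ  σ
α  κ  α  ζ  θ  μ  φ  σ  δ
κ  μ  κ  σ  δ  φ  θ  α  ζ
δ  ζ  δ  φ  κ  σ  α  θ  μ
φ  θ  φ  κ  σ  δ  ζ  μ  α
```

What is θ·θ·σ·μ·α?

θ·θ = μ
μ·σ = φ
φ·μ = σ
σ·α = κ

κ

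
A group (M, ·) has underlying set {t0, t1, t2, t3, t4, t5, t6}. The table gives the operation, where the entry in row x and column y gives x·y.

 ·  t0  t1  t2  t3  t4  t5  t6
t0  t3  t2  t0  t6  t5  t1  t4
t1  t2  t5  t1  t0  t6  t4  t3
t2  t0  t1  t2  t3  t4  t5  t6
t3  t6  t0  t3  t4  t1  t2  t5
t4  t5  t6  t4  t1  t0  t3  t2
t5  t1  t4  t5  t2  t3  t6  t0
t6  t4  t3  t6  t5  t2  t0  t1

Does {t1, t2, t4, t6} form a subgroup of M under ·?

No

t6·t1 = t3, which is not in {t1, t2, t4, t6}.
The subset is not closed under ·, so it is not a subgroup.
(Structurally, M here is isomorphic to the cyclic group Z_7.)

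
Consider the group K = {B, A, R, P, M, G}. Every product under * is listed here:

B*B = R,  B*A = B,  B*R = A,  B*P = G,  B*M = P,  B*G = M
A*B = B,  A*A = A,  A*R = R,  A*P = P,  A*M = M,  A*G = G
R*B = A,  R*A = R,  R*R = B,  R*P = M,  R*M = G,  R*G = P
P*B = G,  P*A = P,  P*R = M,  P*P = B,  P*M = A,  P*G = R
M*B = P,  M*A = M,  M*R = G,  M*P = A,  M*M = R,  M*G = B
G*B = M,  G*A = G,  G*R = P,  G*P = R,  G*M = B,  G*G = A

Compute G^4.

A

G^1 = G
G^2 = G*G = A
G^3 = A*G = G
G^4 = G*G = A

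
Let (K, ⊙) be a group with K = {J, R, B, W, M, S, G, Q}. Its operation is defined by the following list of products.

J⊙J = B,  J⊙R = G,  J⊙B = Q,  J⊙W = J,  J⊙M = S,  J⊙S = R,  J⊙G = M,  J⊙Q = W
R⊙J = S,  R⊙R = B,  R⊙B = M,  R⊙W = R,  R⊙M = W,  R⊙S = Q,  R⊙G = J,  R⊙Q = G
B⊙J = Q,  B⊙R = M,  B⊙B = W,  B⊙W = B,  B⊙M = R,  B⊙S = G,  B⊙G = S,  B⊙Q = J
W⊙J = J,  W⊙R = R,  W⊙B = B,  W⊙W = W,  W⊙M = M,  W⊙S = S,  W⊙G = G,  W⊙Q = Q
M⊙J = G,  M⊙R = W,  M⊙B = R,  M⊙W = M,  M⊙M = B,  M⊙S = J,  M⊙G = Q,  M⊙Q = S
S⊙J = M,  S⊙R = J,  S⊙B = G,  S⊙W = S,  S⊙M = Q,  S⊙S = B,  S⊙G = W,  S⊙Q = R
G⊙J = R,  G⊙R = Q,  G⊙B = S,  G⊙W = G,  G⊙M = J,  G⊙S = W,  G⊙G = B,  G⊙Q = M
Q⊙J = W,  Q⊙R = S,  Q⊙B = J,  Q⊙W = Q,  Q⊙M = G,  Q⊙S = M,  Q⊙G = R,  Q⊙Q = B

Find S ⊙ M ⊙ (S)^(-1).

The identity is W. In row S, the entry W sits in column G, so S^(-1) = G.
S ⊙ M = Q
Q ⊙ G = R

R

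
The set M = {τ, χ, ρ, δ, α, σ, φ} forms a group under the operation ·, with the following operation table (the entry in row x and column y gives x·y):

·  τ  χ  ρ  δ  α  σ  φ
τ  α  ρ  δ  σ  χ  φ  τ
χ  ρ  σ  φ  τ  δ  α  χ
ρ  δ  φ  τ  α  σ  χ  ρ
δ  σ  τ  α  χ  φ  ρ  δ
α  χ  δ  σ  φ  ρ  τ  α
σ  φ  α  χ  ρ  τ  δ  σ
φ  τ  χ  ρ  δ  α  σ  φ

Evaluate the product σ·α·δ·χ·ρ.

σ·α = τ
τ·δ = σ
σ·χ = α
α·ρ = σ

σ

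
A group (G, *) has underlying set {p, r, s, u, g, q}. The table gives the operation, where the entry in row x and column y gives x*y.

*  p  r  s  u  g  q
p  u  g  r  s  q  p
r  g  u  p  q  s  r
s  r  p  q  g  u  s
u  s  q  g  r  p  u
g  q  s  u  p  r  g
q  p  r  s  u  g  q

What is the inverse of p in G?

g

First locate the identity: row q matches the header, so q is the identity.
Scan row p for q: p*g = q. Hence p^(-1) = g.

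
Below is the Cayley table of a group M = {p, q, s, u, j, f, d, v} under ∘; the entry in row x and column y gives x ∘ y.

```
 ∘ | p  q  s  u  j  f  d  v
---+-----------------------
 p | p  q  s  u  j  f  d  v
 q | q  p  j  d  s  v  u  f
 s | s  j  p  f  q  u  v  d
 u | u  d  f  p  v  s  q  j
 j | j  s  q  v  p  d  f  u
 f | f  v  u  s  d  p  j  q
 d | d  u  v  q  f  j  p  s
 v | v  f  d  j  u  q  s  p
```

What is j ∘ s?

q

Read row j, column s: j ∘ s = q.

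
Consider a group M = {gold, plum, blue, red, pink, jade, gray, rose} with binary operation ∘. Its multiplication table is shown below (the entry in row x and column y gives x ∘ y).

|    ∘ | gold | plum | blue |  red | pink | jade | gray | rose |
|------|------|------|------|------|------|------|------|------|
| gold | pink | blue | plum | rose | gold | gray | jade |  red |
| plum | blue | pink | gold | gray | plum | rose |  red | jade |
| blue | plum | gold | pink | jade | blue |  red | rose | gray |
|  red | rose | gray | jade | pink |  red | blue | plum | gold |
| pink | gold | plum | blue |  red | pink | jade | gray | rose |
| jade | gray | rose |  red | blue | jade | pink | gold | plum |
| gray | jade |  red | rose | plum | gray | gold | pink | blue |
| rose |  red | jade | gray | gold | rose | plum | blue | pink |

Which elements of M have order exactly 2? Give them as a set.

{blue, gold, gray, jade, plum, red, rose}

Identity is pink. Compute the order of each non-identity element by repeated multiplication:
  gold: gold → pink  (order 2)
  plum: plum → pink  (order 2)
  blue: blue → pink  (order 2)
  red: red → pink  (order 2)
  jade: jade → pink  (order 2)
  gray: gray → pink  (order 2)
  rose: rose → pink  (order 2)
Elements of order 2: {blue, gold, gray, jade, plum, red, rose}.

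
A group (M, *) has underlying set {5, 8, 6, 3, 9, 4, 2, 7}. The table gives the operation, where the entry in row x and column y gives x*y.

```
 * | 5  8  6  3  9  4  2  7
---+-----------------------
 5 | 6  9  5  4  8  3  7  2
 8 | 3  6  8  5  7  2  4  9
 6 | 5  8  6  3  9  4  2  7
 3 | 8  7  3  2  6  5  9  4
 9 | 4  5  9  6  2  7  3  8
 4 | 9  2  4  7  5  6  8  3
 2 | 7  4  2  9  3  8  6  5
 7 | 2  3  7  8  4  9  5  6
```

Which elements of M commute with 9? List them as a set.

Compare row 9 with column 9 entry by entry.
2*9 = 3 = 9*2, so 2 commutes with 9.
8*9 = 7 but 9*8 = 5, so 8 does not.
Collecting the elements that commute with 9: C(9) = {2, 3, 6, 9}.

{2, 3, 6, 9}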